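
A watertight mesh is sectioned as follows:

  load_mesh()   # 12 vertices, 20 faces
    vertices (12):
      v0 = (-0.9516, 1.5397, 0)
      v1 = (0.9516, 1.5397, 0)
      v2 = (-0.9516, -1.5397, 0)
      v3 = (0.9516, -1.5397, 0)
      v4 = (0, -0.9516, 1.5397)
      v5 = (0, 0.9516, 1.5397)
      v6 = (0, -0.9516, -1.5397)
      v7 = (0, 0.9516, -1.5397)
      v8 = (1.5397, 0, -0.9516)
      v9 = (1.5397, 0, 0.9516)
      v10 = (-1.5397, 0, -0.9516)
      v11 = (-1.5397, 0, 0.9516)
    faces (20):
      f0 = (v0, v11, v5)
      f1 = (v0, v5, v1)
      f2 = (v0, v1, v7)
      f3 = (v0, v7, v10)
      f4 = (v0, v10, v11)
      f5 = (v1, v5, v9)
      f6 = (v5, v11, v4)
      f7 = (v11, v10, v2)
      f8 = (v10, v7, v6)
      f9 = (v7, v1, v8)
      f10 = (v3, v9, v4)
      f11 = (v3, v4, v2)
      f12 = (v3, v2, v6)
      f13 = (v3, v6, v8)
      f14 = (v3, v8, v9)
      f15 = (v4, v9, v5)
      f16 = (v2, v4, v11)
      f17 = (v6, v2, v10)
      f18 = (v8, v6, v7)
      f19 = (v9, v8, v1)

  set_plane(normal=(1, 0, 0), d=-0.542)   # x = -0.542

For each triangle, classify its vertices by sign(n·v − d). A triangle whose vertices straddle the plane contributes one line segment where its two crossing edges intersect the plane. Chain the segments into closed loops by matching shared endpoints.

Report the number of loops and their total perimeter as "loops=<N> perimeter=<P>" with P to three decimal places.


loops=1 perimeter=9.094

Straddling triangles (10 of 20):
  (v0,v11,v5) [--+] → (-0.542, 0.616621, 1.33268)–(-0.542, 1.28656, 0.662738)  len=0.9474
  (v0,v5,v1) [-++] → (-0.542, 1.28656, 0.662738)–(-0.542, 1.5397, 0)  len=0.7094
  (v0,v1,v7) [-++] → (-0.542, 1.5397, 0)–(-0.542, 1.28656, -0.662738)  len=0.7094
  (v0,v7,v10) [-+-] → (-0.542, 1.28656, -0.662738)–(-0.542, 0.616621, -1.33268)  len=0.9474
  (v5,v11,v4) [+-+] → (-0.542, 0.616621, 1.33268)–(-0.542, -0.616621, 1.33268)  len=1.2332
  (v10,v7,v6) [-++] → (-0.542, 0.616621, -1.33268)–(-0.542, -0.616621, -1.33268)  len=1.2332
  (v3,v4,v2) [++-] → (-0.542, -1.28656, 0.662738)–(-0.542, -1.5397, 0)  len=0.7094
  (v3,v2,v6) [+-+] → (-0.542, -1.5397, 0)–(-0.542, -1.28656, -0.662738)  len=0.7094
  (v2,v4,v11) [-+-] → (-0.542, -1.28656, 0.662738)–(-0.542, -0.616621, 1.33268)  len=0.9474
  (v6,v2,v10) [+--] → (-0.542, -1.28656, -0.662738)–(-0.542, -0.616621, -1.33268)  len=0.9474

Chained into 1 loop(s):
  loop 1: 10 segments, perimeter = 9.0940
Total perimeter = 9.094


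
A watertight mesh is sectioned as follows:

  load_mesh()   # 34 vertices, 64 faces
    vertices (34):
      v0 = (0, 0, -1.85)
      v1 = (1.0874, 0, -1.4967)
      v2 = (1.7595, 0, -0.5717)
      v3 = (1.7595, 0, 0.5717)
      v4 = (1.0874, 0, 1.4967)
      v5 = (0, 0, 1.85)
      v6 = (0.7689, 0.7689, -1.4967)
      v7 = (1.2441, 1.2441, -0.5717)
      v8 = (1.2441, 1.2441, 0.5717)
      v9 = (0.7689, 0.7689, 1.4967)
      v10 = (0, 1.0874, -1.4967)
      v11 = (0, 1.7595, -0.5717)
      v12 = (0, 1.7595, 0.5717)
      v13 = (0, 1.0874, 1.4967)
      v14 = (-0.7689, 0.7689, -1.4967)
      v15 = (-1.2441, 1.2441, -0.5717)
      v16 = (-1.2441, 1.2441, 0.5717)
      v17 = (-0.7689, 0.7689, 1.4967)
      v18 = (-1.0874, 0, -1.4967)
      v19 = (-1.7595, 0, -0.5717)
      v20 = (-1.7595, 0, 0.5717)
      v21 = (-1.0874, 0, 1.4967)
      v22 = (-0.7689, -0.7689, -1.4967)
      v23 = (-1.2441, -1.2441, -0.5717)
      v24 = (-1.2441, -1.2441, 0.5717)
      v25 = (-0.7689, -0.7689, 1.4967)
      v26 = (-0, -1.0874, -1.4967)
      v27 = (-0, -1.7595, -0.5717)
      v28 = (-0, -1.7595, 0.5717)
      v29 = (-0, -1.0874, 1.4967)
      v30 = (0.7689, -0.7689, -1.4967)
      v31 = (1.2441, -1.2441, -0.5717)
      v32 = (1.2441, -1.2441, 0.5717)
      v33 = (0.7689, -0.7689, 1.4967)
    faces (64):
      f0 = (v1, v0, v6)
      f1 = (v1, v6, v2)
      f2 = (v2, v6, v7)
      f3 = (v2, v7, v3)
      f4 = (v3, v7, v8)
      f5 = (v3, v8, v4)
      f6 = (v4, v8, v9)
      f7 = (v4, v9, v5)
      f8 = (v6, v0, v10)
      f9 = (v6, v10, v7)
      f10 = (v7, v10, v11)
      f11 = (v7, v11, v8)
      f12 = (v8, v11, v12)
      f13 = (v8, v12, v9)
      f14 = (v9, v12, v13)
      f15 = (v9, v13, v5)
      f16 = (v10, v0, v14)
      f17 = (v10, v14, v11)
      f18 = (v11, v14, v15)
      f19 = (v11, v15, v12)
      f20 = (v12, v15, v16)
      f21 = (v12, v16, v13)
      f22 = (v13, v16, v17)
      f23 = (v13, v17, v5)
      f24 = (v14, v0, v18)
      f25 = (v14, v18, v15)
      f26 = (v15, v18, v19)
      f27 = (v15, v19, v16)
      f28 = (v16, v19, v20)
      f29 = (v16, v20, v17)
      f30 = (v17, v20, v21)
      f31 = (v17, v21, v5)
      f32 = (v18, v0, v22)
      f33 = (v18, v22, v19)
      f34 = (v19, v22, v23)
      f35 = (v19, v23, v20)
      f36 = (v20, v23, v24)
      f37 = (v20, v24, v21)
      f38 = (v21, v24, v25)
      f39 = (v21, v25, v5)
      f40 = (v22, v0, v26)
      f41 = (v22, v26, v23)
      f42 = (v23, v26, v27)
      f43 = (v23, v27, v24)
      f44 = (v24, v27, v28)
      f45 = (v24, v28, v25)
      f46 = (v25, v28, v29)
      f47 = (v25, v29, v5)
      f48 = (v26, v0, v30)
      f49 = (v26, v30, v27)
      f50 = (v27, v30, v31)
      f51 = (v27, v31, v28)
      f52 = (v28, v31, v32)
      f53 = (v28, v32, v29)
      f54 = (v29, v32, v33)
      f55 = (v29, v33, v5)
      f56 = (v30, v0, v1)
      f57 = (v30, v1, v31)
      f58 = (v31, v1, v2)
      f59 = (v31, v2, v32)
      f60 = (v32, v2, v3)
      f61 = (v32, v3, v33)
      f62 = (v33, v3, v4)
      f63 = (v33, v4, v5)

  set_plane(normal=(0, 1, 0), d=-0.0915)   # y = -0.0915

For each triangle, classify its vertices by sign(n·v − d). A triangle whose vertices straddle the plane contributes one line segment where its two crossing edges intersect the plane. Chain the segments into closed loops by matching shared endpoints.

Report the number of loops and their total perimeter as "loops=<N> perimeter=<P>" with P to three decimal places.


Straddling triangles (20 of 64):
  (v18,v0,v22) [++-] → (-0.0915, -0.0915, -1.80796)–(-1.0495, -0.0915, -1.4967)  len=1.0073
  (v18,v22,v19) [+-+] → (-1.0495, -0.0915, -1.4967)–(-1.64162, -0.0915, -0.681776)  len=1.0073
  (v19,v22,v23) [+--] → (-1.64162, -0.0915, -0.681776)–(-1.72159, -0.0915, -0.5717)  len=0.1361
  (v19,v23,v20) [+-+] → (-1.72159, -0.0915, -0.5717)–(-1.72159, -0.0915, 0.487606)  len=1.0593
  (v20,v23,v24) [+--] → (-1.72159, -0.0915, 0.487606)–(-1.72159, -0.0915, 0.5717)  len=0.0841
  (v20,v24,v21) [+-+] → (-1.72159, -0.0915, 0.5717)–(-1.09892, -0.0915, 1.42867)  len=1.0593
  (v21,v24,v25) [+--] → (-1.09892, -0.0915, 1.42867)–(-1.0495, -0.0915, 1.4967)  len=0.0841
  (v21,v25,v5) [+-+] → (-1.0495, -0.0915, 1.4967)–(-0.0915, -0.0915, 1.80796)  len=1.0073
  (v22,v0,v26) [-+-] → (-0.0915, -0.0915, -1.80796)–(0, -0.0915, -1.82027)  len=0.0923
  (v25,v29,v5) [--+] → (0, -0.0915, 1.82027)–(-0.0915, -0.0915, 1.80796)  len=0.0923
  (v26,v0,v30) [-+-] → (0, -0.0915, -1.82027)–(0.0915, -0.0915, -1.80796)  len=0.0923
  (v29,v33,v5) [--+] → (0.0915, -0.0915, 1.80796)–(0, -0.0915, 1.82027)  len=0.0923
  (v30,v0,v1) [-++] → (0.0915, -0.0915, -1.80796)–(1.0495, -0.0915, -1.4967)  len=1.0073
  (v30,v1,v31) [-+-] → (1.0495, -0.0915, -1.4967)–(1.09892, -0.0915, -1.42867)  len=0.0841
  (v31,v1,v2) [-++] → (1.09892, -0.0915, -1.42867)–(1.72159, -0.0915, -0.5717)  len=1.0593
  (v31,v2,v32) [-+-] → (1.72159, -0.0915, -0.5717)–(1.72159, -0.0915, -0.487606)  len=0.0841
  (v32,v2,v3) [-++] → (1.72159, -0.0915, -0.487606)–(1.72159, -0.0915, 0.5717)  len=1.0593
  (v32,v3,v33) [-+-] → (1.72159, -0.0915, 0.5717)–(1.64162, -0.0915, 0.681776)  len=0.1361
  (v33,v3,v4) [-++] → (1.64162, -0.0915, 0.681776)–(1.0495, -0.0915, 1.4967)  len=1.0073
  (v33,v4,v5) [-++] → (1.0495, -0.0915, 1.4967)–(0.0915, -0.0915, 1.80796)  len=1.0073

Chained into 1 loop(s):
  loop 1: 20 segments, perimeter = 11.2588
Total perimeter = 11.259

loops=1 perimeter=11.259


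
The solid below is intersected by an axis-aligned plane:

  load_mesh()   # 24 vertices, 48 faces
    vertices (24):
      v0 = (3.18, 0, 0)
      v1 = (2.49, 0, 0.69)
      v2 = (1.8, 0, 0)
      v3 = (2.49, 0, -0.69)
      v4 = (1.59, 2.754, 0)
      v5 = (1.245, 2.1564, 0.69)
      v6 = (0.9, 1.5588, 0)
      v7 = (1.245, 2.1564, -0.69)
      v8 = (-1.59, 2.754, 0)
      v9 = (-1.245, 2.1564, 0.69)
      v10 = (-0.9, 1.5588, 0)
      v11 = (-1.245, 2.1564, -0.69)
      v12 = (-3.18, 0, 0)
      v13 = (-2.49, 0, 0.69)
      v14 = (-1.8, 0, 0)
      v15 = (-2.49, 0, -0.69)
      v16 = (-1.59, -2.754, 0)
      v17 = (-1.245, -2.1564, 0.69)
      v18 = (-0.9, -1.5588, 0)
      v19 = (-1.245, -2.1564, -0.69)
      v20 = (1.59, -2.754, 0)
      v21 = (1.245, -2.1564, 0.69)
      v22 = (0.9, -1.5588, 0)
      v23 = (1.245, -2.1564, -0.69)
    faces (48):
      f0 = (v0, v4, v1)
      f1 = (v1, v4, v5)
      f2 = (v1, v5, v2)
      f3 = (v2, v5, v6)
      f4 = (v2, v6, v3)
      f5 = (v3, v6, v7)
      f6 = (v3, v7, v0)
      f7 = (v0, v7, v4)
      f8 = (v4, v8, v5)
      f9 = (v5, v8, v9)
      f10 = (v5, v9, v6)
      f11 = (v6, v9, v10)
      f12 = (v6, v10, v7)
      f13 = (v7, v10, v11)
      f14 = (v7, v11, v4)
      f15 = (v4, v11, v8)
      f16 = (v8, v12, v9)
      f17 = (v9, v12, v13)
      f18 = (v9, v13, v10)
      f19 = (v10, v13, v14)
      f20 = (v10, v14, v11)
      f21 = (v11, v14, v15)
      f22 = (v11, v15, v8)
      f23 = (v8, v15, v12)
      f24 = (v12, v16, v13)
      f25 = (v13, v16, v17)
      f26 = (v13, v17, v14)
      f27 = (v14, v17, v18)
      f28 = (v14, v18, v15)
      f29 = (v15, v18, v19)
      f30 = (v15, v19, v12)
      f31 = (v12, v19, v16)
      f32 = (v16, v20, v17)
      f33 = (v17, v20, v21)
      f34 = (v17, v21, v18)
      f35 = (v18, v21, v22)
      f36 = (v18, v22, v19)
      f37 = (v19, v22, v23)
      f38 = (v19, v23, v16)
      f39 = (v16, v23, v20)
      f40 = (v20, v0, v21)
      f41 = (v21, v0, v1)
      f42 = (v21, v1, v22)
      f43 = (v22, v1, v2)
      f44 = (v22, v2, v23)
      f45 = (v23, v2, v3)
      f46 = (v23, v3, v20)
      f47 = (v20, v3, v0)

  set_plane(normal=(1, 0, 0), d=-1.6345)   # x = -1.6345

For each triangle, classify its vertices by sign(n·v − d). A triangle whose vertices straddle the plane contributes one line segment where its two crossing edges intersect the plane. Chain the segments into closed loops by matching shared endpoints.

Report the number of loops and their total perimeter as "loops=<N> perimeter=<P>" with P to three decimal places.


loops=2 perimeter=11.040

Straddling triangles (16 of 48):
  (v8,v12,v9) [+-+] → (-1.6345, 2.67692, 0)–(-1.6345, 1.72233, 0.551109)  len=1.1023
  (v9,v12,v13) [+--] → (-1.6345, 1.72233, 0.551109)–(-1.6345, 1.48177, 0.69)  len=0.2778
  (v9,v13,v10) [+-+] → (-1.6345, 1.48177, 0.69)–(-1.6345, 0.838713, 0.318745)  len=0.7425
  (v10,v13,v14) [+--] → (-1.6345, 0.838713, 0.318745)–(-1.6345, 0.286646, 0)  len=0.6375
  (v10,v14,v11) [+-+] → (-1.6345, 0.286646, 0)–(-1.6345, 0.643035, -0.205757)  len=0.4115
  (v11,v14,v15) [+--] → (-1.6345, 0.643035, -0.205757)–(-1.6345, 1.48177, -0.69)  len=0.9685
  (v11,v15,v8) [+-+] → (-1.6345, 1.48177, -0.69)–(-1.6345, 2.61783, -0.0341167)  len=1.3118
  (v8,v15,v12) [+--] → (-1.6345, 2.61783, -0.0341167)–(-1.6345, 2.67692, 0)  len=0.0682
  (v12,v16,v13) [-+-] → (-1.6345, -2.67692, 0)–(-1.6345, -2.61783, 0.0341167)  len=0.0682
  (v13,v16,v17) [-++] → (-1.6345, -2.61783, 0.0341167)–(-1.6345, -1.48177, 0.69)  len=1.3118
  (v13,v17,v14) [-+-] → (-1.6345, -1.48177, 0.69)–(-1.6345, -0.643035, 0.205757)  len=0.9685
  (v14,v17,v18) [-++] → (-1.6345, -0.643035, 0.205757)–(-1.6345, -0.286646, 0)  len=0.4115
  (v14,v18,v15) [-+-] → (-1.6345, -0.286646, 0)–(-1.6345, -0.838713, -0.318745)  len=0.6375
  (v15,v18,v19) [-++] → (-1.6345, -0.838713, -0.318745)–(-1.6345, -1.48177, -0.69)  len=0.7425
  (v15,v19,v12) [-+-] → (-1.6345, -1.48177, -0.69)–(-1.6345, -1.72233, -0.551109)  len=0.2778
  (v12,v19,v16) [-++] → (-1.6345, -1.72233, -0.551109)–(-1.6345, -2.67692, 0)  len=1.1023

Chained into 2 loop(s):
  loop 1: 8 segments, perimeter = 5.5201
  loop 2: 8 segments, perimeter = 5.5201
Total perimeter = 11.040


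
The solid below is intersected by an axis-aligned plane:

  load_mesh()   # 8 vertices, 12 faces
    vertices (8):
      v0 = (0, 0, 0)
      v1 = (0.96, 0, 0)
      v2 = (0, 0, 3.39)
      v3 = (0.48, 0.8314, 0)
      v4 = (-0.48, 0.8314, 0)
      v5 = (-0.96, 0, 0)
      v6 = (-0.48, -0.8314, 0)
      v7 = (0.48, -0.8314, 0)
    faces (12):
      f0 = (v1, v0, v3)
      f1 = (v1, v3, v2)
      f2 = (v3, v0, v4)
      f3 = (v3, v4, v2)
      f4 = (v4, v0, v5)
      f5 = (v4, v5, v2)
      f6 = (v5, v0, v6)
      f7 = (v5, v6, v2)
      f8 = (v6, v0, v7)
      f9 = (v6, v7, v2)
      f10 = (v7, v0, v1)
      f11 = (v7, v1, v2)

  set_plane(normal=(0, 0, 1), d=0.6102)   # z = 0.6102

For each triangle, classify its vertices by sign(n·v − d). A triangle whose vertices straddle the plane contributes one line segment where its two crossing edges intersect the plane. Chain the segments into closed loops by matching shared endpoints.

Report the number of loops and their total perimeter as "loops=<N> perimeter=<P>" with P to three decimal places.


Straddling triangles (6 of 12):
  (v1,v3,v2) [--+] → (0.3936, 0.681748, 0.6102)–(0.7872, 0, 0.6102)  len=0.7872
  (v3,v4,v2) [--+] → (-0.3936, 0.681748, 0.6102)–(0.3936, 0.681748, 0.6102)  len=0.7872
  (v4,v5,v2) [--+] → (-0.7872, 0, 0.6102)–(-0.3936, 0.681748, 0.6102)  len=0.7872
  (v5,v6,v2) [--+] → (-0.3936, -0.681748, 0.6102)–(-0.7872, 0, 0.6102)  len=0.7872
  (v6,v7,v2) [--+] → (0.3936, -0.681748, 0.6102)–(-0.3936, -0.681748, 0.6102)  len=0.7872
  (v7,v1,v2) [--+] → (0.7872, 0, 0.6102)–(0.3936, -0.681748, 0.6102)  len=0.7872

Chained into 1 loop(s):
  loop 1: 6 segments, perimeter = 4.7232
Total perimeter = 4.723

loops=1 perimeter=4.723


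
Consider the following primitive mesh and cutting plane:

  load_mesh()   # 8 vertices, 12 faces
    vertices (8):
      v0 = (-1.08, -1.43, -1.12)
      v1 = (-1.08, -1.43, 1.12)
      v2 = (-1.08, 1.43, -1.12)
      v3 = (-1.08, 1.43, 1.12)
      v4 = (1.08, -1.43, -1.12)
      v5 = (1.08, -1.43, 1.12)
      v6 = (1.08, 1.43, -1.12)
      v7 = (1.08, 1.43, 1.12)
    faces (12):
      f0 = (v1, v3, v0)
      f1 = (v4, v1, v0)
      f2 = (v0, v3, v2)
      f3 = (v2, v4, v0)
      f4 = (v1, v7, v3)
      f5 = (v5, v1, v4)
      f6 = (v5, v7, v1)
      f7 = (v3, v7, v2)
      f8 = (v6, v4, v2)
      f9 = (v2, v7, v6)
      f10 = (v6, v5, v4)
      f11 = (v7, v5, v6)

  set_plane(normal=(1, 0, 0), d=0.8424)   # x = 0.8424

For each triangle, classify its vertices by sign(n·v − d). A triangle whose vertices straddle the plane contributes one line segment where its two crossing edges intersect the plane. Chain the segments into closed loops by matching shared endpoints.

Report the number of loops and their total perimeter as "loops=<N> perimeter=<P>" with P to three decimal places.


Straddling triangles (8 of 12):
  (v4,v1,v0) [+--] → (0.8424, -1.43, -0.8736)–(0.8424, -1.43, -1.12)  len=0.2464
  (v2,v4,v0) [-+-] → (0.8424, -1.1154, -1.12)–(0.8424, -1.43, -1.12)  len=0.3146
  (v1,v7,v3) [-+-] → (0.8424, 1.1154, 1.12)–(0.8424, 1.43, 1.12)  len=0.3146
  (v5,v1,v4) [+-+] → (0.8424, -1.43, 1.12)–(0.8424, -1.43, -0.8736)  len=1.9936
  (v5,v7,v1) [++-] → (0.8424, 1.1154, 1.12)–(0.8424, -1.43, 1.12)  len=2.5454
  (v3,v7,v2) [-+-] → (0.8424, 1.43, 1.12)–(0.8424, 1.43, 0.8736)  len=0.2464
  (v6,v4,v2) [++-] → (0.8424, -1.1154, -1.12)–(0.8424, 1.43, -1.12)  len=2.5454
  (v2,v7,v6) [-++] → (0.8424, 1.43, 0.8736)–(0.8424, 1.43, -1.12)  len=1.9936

Chained into 1 loop(s):
  loop 1: 8 segments, perimeter = 10.2000
Total perimeter = 10.200

loops=1 perimeter=10.200


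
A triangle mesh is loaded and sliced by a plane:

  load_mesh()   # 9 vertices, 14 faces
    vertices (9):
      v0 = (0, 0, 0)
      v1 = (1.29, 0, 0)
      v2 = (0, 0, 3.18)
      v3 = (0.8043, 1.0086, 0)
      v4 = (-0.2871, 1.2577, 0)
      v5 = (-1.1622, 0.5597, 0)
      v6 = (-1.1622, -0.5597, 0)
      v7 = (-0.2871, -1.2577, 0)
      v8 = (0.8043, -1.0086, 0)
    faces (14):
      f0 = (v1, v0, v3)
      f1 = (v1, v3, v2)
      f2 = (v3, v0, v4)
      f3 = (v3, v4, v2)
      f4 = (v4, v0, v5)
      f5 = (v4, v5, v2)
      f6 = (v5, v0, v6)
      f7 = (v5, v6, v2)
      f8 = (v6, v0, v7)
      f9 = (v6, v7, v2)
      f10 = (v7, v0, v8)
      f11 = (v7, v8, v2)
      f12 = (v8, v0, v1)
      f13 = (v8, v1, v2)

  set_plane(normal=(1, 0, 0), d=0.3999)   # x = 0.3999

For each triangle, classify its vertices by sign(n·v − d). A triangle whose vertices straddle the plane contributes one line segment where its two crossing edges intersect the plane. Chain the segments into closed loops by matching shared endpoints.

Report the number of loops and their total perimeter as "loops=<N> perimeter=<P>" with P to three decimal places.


Straddling triangles (8 of 14):
  (v1,v0,v3) [+-+] → (0.3999, 0, 0)–(0.3999, 0.501478, 0)  len=0.5015
  (v1,v3,v2) [++-] → (0.3999, 0.501478, 1.5989)–(0.3999, 0, 2.1942)  len=0.7784
  (v3,v0,v4) [+--] → (0.3999, 0.501478, 0)–(0.3999, 1.1009, 0)  len=0.5994
  (v3,v4,v2) [+--] → (0.3999, 1.1009, 0)–(0.3999, 0.501478, 1.5989)  len=1.7076
  (v7,v0,v8) [--+] → (0.3999, -0.501478, 0)–(0.3999, -1.1009, 0)  len=0.5994
  (v7,v8,v2) [-+-] → (0.3999, -1.1009, 0)–(0.3999, -0.501478, 1.5989)  len=1.7076
  (v8,v0,v1) [+-+] → (0.3999, -0.501478, 0)–(0.3999, 0, 0)  len=0.5015
  (v8,v1,v2) [++-] → (0.3999, 0, 2.1942)–(0.3999, -0.501478, 1.5989)  len=0.7784

Chained into 1 loop(s):
  loop 1: 8 segments, perimeter = 7.1737
Total perimeter = 7.174

loops=1 perimeter=7.174


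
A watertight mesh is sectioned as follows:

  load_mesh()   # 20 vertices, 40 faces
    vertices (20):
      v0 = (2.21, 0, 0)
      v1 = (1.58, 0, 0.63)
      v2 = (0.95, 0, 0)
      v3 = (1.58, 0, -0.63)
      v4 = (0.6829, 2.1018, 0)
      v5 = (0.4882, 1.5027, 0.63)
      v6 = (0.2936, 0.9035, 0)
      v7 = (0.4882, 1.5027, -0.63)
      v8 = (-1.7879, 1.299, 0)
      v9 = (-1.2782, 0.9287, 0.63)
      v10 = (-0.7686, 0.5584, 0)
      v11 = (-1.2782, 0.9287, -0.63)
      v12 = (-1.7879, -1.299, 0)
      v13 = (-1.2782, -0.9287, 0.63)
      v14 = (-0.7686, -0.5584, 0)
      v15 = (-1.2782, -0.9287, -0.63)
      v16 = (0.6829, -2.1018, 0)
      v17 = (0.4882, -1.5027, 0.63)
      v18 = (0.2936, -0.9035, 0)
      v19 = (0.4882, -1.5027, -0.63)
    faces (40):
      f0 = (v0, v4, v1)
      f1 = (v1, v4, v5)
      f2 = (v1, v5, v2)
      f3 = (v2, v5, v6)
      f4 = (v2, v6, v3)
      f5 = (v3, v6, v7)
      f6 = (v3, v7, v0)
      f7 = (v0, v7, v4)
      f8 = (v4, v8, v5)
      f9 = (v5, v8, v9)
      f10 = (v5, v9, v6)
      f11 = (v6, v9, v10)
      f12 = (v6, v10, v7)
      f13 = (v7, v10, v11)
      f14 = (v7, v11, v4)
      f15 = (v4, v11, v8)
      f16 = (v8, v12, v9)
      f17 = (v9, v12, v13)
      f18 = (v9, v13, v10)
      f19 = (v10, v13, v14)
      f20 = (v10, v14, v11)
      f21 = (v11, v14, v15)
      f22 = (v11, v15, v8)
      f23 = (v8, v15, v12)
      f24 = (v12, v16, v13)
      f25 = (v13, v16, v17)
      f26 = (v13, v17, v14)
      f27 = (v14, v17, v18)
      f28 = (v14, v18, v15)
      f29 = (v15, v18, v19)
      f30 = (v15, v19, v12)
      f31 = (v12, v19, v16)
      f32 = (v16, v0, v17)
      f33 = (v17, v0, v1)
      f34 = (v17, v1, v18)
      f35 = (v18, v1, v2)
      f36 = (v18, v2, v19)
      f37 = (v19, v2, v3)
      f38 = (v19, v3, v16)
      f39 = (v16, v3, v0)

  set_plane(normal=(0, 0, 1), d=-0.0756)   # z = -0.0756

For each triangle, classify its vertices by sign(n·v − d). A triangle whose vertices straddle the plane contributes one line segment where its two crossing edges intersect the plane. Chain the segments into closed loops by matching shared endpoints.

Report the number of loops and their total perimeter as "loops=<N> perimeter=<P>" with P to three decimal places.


loops=2 perimeter=18.574

Straddling triangles (20 of 40):
  (v2,v6,v3) [++-] → (0.447968, 0.79508, -0.0756)–(1.0256, 0, -0.0756)  len=0.9828
  (v3,v6,v7) [-+-] → (0.447968, 0.79508, -0.0756)–(0.316952, 0.975404, -0.0756)  len=0.2229
  (v3,v7,v0) [--+] → (2.00338, 0.180324, -0.0756)–(2.1344, 0, -0.0756)  len=0.2229
  (v0,v7,v4) [+-+] → (2.00338, 0.180324, -0.0756)–(0.659536, 2.02991, -0.0756)  len=2.2862
  (v6,v10,v7) [++-] → (-0.617784, 0.671716, -0.0756)–(0.316952, 0.975404, -0.0756)  len=0.9828
  (v7,v10,v11) [-+-] → (-0.617784, 0.671716, -0.0756)–(-0.829752, 0.602836, -0.0756)  len=0.2229
  (v7,v11,v4) [--+] → (0.447568, 1.96103, -0.0756)–(0.659536, 2.02991, -0.0756)  len=0.2229
  (v4,v11,v8) [+-+] → (0.447568, 1.96103, -0.0756)–(-1.72674, 1.25456, -0.0756)  len=2.2862
  (v10,v14,v11) [++-] → (-0.829752, -0.379948, -0.0756)–(-0.829752, 0.602836, -0.0756)  len=0.9828
  (v11,v14,v15) [-+-] → (-0.829752, -0.379948, -0.0756)–(-0.829752, -0.602836, -0.0756)  len=0.2229
  (v11,v15,v8) [--+] → (-1.72674, 1.03168, -0.0756)–(-1.72674, 1.25456, -0.0756)  len=0.2229
  (v8,v15,v12) [+-+] → (-1.72674, 1.03168, -0.0756)–(-1.72674, -1.25456, -0.0756)  len=2.2862
  (v14,v18,v15) [++-] → (0.104984, -0.906524, -0.0756)–(-0.829752, -0.602836, -0.0756)  len=0.9828
  (v15,v18,v19) [-+-] → (0.104984, -0.906524, -0.0756)–(0.316952, -0.975404, -0.0756)  len=0.2229
  (v15,v19,v12) [--+] → (-1.51477, -1.32344, -0.0756)–(-1.72674, -1.25456, -0.0756)  len=0.2229
  (v12,v19,v16) [+-+] → (-1.51477, -1.32344, -0.0756)–(0.659536, -2.02991, -0.0756)  len=2.2862
  (v18,v2,v19) [++-] → (0.894584, -0.180324, -0.0756)–(0.316952, -0.975404, -0.0756)  len=0.9828
  (v19,v2,v3) [-+-] → (0.894584, -0.180324, -0.0756)–(1.0256, 0, -0.0756)  len=0.2229
  (v19,v3,v16) [--+] → (0.790552, -1.84958, -0.0756)–(0.659536, -2.02991, -0.0756)  len=0.2229
  (v16,v3,v0) [+-+] → (0.790552, -1.84958, -0.0756)–(2.1344, 0, -0.0756)  len=2.2862

Chained into 2 loop(s):
  loop 1: 10 segments, perimeter = 6.0284
  loop 2: 10 segments, perimeter = 12.5455
Total perimeter = 18.574


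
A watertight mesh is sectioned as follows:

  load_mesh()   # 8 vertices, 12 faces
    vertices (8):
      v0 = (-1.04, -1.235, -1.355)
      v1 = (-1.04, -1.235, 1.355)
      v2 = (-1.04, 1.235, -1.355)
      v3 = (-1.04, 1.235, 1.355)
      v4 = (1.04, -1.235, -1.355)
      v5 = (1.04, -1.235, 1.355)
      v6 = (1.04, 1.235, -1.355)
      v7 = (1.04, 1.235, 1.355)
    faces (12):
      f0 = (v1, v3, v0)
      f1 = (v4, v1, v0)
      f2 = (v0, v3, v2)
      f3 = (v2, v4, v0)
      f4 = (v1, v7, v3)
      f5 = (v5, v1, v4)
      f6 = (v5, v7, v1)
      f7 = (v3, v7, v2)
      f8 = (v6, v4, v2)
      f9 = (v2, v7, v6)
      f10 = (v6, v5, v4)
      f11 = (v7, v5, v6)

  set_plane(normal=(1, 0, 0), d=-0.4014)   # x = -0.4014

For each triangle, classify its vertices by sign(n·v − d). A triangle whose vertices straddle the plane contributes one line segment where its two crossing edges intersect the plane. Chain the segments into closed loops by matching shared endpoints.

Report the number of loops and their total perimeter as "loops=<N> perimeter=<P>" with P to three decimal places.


loops=1 perimeter=10.360

Straddling triangles (8 of 12):
  (v4,v1,v0) [+--] → (-0.4014, -1.235, 0.522978)–(-0.4014, -1.235, -1.355)  len=1.8780
  (v2,v4,v0) [-+-] → (-0.4014, 0.476662, -1.355)–(-0.4014, -1.235, -1.355)  len=1.7117
  (v1,v7,v3) [-+-] → (-0.4014, -0.476662, 1.355)–(-0.4014, 1.235, 1.355)  len=1.7117
  (v5,v1,v4) [+-+] → (-0.4014, -1.235, 1.355)–(-0.4014, -1.235, 0.522978)  len=0.8320
  (v5,v7,v1) [++-] → (-0.4014, -0.476662, 1.355)–(-0.4014, -1.235, 1.355)  len=0.7583
  (v3,v7,v2) [-+-] → (-0.4014, 1.235, 1.355)–(-0.4014, 1.235, -0.522978)  len=1.8780
  (v6,v4,v2) [++-] → (-0.4014, 0.476662, -1.355)–(-0.4014, 1.235, -1.355)  len=0.7583
  (v2,v7,v6) [-++] → (-0.4014, 1.235, -0.522978)–(-0.4014, 1.235, -1.355)  len=0.8320

Chained into 1 loop(s):
  loop 1: 8 segments, perimeter = 10.3600
Total perimeter = 10.360


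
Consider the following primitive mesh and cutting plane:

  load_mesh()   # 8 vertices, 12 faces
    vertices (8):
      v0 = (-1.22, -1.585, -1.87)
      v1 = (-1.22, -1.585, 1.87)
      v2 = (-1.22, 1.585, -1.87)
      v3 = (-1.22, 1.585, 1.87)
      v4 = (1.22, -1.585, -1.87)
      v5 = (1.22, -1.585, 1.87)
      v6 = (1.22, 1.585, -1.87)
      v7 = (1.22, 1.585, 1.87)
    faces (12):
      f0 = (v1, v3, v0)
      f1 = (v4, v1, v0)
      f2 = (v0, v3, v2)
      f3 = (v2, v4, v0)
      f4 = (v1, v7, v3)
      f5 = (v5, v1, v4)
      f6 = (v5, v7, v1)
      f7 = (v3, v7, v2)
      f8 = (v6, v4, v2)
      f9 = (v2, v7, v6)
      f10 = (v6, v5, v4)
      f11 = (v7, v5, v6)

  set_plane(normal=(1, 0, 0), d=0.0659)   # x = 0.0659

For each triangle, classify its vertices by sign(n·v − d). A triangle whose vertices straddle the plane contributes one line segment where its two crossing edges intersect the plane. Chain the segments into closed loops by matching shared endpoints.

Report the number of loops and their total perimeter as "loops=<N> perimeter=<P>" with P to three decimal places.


Straddling triangles (8 of 12):
  (v4,v1,v0) [+--] → (0.0659, -1.585, -0.101011)–(0.0659, -1.585, -1.87)  len=1.7690
  (v2,v4,v0) [-+-] → (0.0659, -0.085616, -1.87)–(0.0659, -1.585, -1.87)  len=1.4994
  (v1,v7,v3) [-+-] → (0.0659, 0.085616, 1.87)–(0.0659, 1.585, 1.87)  len=1.4994
  (v5,v1,v4) [+-+] → (0.0659, -1.585, 1.87)–(0.0659, -1.585, -0.101011)  len=1.9710
  (v5,v7,v1) [++-] → (0.0659, 0.085616, 1.87)–(0.0659, -1.585, 1.87)  len=1.6706
  (v3,v7,v2) [-+-] → (0.0659, 1.585, 1.87)–(0.0659, 1.585, 0.101011)  len=1.7690
  (v6,v4,v2) [++-] → (0.0659, -0.085616, -1.87)–(0.0659, 1.585, -1.87)  len=1.6706
  (v2,v7,v6) [-++] → (0.0659, 1.585, 0.101011)–(0.0659, 1.585, -1.87)  len=1.9710

Chained into 1 loop(s):
  loop 1: 8 segments, perimeter = 13.8200
Total perimeter = 13.820

loops=1 perimeter=13.820


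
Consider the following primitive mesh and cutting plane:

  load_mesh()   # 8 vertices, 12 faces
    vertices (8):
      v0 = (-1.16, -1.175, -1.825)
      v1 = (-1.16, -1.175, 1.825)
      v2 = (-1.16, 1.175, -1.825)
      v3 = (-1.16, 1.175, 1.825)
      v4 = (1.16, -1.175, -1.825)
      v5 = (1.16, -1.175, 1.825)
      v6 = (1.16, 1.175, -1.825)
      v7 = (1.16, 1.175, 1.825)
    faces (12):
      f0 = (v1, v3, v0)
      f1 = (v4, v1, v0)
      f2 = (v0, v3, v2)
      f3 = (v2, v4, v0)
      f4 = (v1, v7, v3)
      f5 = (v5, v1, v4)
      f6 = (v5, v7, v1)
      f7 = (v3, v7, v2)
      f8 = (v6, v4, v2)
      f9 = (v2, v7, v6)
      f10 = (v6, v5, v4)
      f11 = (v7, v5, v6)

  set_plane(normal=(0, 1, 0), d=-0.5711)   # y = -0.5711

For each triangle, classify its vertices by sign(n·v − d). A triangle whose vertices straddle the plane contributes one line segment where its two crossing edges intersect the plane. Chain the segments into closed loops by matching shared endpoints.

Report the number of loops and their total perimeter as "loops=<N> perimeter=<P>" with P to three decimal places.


Straddling triangles (8 of 12):
  (v1,v3,v0) [-+-] → (-1.16, -0.5711, 1.825)–(-1.16, -0.5711, -0.887028)  len=2.7120
  (v0,v3,v2) [-++] → (-1.16, -0.5711, -0.887028)–(-1.16, -0.5711, -1.825)  len=0.9380
  (v2,v4,v0) [+--] → (0.563809, -0.5711, -1.825)–(-1.16, -0.5711, -1.825)  len=1.7238
  (v1,v7,v3) [-++] → (-0.563809, -0.5711, 1.825)–(-1.16, -0.5711, 1.825)  len=0.5962
  (v5,v7,v1) [-+-] → (1.16, -0.5711, 1.825)–(-0.563809, -0.5711, 1.825)  len=1.7238
  (v6,v4,v2) [+-+] → (1.16, -0.5711, -1.825)–(0.563809, -0.5711, -1.825)  len=0.5962
  (v6,v5,v4) [+--] → (1.16, -0.5711, 0.887028)–(1.16, -0.5711, -1.825)  len=2.7120
  (v7,v5,v6) [+-+] → (1.16, -0.5711, 1.825)–(1.16, -0.5711, 0.887028)  len=0.9380

Chained into 1 loop(s):
  loop 1: 8 segments, perimeter = 11.9400
Total perimeter = 11.940

loops=1 perimeter=11.940


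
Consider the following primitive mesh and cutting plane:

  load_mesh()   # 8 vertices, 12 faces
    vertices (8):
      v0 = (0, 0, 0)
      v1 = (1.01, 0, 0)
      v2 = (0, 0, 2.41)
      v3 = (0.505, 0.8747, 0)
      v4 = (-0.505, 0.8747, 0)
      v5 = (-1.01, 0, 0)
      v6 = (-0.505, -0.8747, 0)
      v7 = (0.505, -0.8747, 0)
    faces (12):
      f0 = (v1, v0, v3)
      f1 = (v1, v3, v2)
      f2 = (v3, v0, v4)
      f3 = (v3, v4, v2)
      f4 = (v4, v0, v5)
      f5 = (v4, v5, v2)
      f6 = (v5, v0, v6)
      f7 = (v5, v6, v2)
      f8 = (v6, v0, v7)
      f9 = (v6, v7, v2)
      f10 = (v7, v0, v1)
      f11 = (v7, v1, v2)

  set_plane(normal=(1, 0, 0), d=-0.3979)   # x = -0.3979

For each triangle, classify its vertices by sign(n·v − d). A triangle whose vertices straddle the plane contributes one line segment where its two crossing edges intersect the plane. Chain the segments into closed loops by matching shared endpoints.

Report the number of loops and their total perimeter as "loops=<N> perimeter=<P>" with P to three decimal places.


Straddling triangles (8 of 12):
  (v3,v0,v4) [++-] → (-0.3979, 0.689194, 0)–(-0.3979, 0.8747, 0)  len=0.1855
  (v3,v4,v2) [+-+] → (-0.3979, 0.8747, 0)–(-0.3979, 0.689194, 0.511111)  len=0.5437
  (v4,v0,v5) [-+-] → (-0.3979, 0.689194, 0)–(-0.3979, 0, 0)  len=0.6892
  (v4,v5,v2) [--+] → (-0.3979, 0, 1.46056)–(-0.3979, 0.689194, 0.511111)  len=1.1732
  (v5,v0,v6) [-+-] → (-0.3979, 0, 0)–(-0.3979, -0.689194, 0)  len=0.6892
  (v5,v6,v2) [--+] → (-0.3979, -0.689194, 0.511111)–(-0.3979, 0, 1.46056)  len=1.1732
  (v6,v0,v7) [-++] → (-0.3979, -0.689194, 0)–(-0.3979, -0.8747, 0)  len=0.1855
  (v6,v7,v2) [-++] → (-0.3979, -0.8747, 0)–(-0.3979, -0.689194, 0.511111)  len=0.5437

Chained into 1 loop(s):
  loop 1: 8 segments, perimeter = 5.1833
Total perimeter = 5.183

loops=1 perimeter=5.183


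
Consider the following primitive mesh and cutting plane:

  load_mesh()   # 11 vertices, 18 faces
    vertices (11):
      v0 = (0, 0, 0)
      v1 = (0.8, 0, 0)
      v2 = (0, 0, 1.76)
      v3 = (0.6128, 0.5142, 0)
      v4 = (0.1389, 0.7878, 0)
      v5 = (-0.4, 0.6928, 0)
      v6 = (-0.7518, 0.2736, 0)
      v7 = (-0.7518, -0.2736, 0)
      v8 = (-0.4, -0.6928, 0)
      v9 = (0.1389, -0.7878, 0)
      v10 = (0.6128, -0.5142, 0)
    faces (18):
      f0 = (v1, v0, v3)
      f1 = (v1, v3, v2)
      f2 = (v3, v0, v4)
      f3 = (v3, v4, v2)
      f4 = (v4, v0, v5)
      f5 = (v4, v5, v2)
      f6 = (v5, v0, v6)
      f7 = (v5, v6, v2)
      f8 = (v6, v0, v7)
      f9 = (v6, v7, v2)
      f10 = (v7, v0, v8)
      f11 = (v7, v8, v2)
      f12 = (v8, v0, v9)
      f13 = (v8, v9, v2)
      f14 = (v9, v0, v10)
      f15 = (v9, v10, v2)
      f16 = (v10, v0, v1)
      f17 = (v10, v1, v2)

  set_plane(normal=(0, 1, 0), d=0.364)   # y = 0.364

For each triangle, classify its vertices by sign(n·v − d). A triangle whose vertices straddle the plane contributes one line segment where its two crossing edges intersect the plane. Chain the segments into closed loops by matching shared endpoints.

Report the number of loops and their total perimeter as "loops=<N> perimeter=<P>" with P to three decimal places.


Straddling triangles (8 of 18):
  (v1,v0,v3) [--+] → (0.433799, 0.364, 0)–(0.667482, 0.364, 0)  len=0.2337
  (v1,v3,v2) [-+-] → (0.667482, 0.364, 0)–(0.433799, 0.364, 0.514103)  len=0.5647
  (v3,v0,v4) [+-+] → (0.433799, 0.364, 0)–(0.0641782, 0.364, 0)  len=0.3696
  (v3,v4,v2) [++-] → (0.0641782, 0.364, 0.946799)–(0.433799, 0.364, 0.514103)  len=0.5691
  (v4,v0,v5) [+-+] → (0.0641782, 0.364, 0)–(-0.210162, 0.364, 0)  len=0.2743
  (v4,v5,v2) [++-] → (-0.210162, 0.364, 0.835289)–(0.0641782, 0.364, 0.946799)  len=0.2961
  (v5,v0,v6) [+--] → (-0.210162, 0.364, 0)–(-0.675935, 0.364, 0)  len=0.4658
  (v5,v6,v2) [+--] → (-0.675935, 0.364, 0)–(-0.210162, 0.364, 0.835289)  len=0.9564

Chained into 1 loop(s):
  loop 1: 8 segments, perimeter = 3.7297
Total perimeter = 3.730

loops=1 perimeter=3.730


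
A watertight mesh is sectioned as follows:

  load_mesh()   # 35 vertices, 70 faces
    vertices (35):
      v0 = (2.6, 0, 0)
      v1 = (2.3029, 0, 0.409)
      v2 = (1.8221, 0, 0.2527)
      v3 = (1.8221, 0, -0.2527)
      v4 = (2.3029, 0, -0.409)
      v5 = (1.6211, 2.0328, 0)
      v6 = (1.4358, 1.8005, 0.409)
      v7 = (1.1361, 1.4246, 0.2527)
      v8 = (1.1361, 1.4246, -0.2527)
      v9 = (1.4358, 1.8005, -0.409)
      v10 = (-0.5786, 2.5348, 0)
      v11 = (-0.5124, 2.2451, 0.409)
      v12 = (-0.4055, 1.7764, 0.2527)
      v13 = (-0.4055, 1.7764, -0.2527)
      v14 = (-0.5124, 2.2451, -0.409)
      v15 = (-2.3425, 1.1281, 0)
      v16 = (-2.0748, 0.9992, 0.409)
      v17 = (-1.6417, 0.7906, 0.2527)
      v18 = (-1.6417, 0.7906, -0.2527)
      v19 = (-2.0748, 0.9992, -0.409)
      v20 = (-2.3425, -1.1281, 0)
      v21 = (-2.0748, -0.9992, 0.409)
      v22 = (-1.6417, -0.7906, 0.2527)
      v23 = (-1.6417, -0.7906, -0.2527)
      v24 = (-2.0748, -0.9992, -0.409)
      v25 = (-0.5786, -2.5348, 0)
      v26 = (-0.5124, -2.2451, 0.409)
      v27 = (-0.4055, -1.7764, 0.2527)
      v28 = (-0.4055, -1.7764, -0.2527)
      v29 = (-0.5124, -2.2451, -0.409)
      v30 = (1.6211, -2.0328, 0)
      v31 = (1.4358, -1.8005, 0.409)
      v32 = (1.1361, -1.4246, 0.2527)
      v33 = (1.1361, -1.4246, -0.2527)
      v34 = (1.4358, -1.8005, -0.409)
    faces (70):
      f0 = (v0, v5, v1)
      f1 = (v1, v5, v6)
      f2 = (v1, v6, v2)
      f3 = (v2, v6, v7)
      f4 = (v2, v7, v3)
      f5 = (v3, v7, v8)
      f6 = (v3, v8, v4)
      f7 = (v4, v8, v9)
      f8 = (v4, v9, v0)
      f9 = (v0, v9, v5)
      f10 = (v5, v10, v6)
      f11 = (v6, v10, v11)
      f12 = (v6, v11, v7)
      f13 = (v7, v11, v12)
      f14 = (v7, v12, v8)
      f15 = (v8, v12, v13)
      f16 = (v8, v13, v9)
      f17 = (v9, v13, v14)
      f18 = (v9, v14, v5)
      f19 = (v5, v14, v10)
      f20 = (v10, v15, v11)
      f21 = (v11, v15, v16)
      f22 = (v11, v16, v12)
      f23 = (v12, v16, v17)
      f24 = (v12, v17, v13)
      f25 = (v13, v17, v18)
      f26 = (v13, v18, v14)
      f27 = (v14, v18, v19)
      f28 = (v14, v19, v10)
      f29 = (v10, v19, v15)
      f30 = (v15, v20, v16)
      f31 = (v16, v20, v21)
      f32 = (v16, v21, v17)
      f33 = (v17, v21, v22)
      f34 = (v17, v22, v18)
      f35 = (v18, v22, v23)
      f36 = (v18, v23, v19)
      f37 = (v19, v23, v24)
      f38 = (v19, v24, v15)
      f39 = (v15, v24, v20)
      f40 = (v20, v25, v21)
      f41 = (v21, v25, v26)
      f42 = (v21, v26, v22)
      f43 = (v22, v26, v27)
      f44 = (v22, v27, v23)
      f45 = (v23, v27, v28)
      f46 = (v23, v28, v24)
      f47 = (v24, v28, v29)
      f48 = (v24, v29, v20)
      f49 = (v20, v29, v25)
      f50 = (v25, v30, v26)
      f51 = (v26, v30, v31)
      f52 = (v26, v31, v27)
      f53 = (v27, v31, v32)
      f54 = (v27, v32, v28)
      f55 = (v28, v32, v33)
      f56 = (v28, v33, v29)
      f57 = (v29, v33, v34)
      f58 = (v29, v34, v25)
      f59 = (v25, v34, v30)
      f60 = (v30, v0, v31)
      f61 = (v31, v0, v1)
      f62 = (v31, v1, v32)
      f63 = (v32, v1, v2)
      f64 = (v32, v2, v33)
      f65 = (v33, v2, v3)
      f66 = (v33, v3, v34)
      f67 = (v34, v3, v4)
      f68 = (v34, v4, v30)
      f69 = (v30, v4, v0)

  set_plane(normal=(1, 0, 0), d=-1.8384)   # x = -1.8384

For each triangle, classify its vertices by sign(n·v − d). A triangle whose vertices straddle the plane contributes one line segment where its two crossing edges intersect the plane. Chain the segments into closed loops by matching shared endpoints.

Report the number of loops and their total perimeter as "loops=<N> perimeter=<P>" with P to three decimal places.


loops=1 perimeter=6.932

Straddling triangles (18 of 70):
  (v10,v15,v11) [+-+] → (-1.8384, 1.53012, 0)–(-1.8384, 1.43578, 0.112659)  len=0.1469
  (v11,v15,v16) [+--] → (-1.8384, 1.43578, 0.112659)–(-1.8384, 1.18771, 0.409)  len=0.3865
  (v11,v16,v12) [+-+] → (-1.8384, 1.18771, 0.409)–(-1.8384, 1.10926, 0.386865)  len=0.0815
  (v12,v16,v17) [+-+] → (-1.8384, 1.10926, 0.386865)–(-1.8384, 0.885339, 0.323686)  len=0.2327
  (v14,v18,v19) [++-] → (-1.8384, 0.885339, -0.323686)–(-1.8384, 1.18771, -0.409)  len=0.3142
  (v14,v19,v10) [+-+] → (-1.8384, 1.18771, -0.409)–(-1.8384, 1.24183, -0.344378)  len=0.0843
  (v10,v19,v15) [+--] → (-1.8384, 1.24183, -0.344378)–(-1.8384, 1.53012, 0)  len=0.4491
  (v16,v21,v17) [--+] → (-1.8384, -0.0222692, 0.323686)–(-1.8384, 0.885339, 0.323686)  len=0.9076
  (v17,v21,v22) [+-+] → (-1.8384, -0.0222692, 0.323686)–(-1.8384, -0.885339, 0.323686)  len=0.8631
  (v18,v23,v19) [++-] → (-1.8384, 0.0222692, -0.323686)–(-1.8384, 0.885339, -0.323686)  len=0.8631
  (v19,v23,v24) [-+-] → (-1.8384, 0.0222692, -0.323686)–(-1.8384, -0.885339, -0.323686)  len=0.9076
  (v20,v25,v21) [-+-] → (-1.8384, -1.53012, 0)–(-1.8384, -1.24183, 0.344378)  len=0.4491
  (v21,v25,v26) [-++] → (-1.8384, -1.24183, 0.344378)–(-1.8384, -1.18771, 0.409)  len=0.0843
  (v21,v26,v22) [-++] → (-1.8384, -1.18771, 0.409)–(-1.8384, -0.885339, 0.323686)  len=0.3142
  (v23,v28,v24) [++-] → (-1.8384, -1.10926, -0.386865)–(-1.8384, -0.885339, -0.323686)  len=0.2327
  (v24,v28,v29) [-++] → (-1.8384, -1.10926, -0.386865)–(-1.8384, -1.18771, -0.409)  len=0.0815
  (v24,v29,v20) [-+-] → (-1.8384, -1.18771, -0.409)–(-1.8384, -1.43578, -0.112659)  len=0.3865
  (v20,v29,v25) [-++] → (-1.8384, -1.43578, -0.112659)–(-1.8384, -1.53012, 0)  len=0.1469

Chained into 1 loop(s):
  loop 1: 18 segments, perimeter = 6.9317
Total perimeter = 6.932


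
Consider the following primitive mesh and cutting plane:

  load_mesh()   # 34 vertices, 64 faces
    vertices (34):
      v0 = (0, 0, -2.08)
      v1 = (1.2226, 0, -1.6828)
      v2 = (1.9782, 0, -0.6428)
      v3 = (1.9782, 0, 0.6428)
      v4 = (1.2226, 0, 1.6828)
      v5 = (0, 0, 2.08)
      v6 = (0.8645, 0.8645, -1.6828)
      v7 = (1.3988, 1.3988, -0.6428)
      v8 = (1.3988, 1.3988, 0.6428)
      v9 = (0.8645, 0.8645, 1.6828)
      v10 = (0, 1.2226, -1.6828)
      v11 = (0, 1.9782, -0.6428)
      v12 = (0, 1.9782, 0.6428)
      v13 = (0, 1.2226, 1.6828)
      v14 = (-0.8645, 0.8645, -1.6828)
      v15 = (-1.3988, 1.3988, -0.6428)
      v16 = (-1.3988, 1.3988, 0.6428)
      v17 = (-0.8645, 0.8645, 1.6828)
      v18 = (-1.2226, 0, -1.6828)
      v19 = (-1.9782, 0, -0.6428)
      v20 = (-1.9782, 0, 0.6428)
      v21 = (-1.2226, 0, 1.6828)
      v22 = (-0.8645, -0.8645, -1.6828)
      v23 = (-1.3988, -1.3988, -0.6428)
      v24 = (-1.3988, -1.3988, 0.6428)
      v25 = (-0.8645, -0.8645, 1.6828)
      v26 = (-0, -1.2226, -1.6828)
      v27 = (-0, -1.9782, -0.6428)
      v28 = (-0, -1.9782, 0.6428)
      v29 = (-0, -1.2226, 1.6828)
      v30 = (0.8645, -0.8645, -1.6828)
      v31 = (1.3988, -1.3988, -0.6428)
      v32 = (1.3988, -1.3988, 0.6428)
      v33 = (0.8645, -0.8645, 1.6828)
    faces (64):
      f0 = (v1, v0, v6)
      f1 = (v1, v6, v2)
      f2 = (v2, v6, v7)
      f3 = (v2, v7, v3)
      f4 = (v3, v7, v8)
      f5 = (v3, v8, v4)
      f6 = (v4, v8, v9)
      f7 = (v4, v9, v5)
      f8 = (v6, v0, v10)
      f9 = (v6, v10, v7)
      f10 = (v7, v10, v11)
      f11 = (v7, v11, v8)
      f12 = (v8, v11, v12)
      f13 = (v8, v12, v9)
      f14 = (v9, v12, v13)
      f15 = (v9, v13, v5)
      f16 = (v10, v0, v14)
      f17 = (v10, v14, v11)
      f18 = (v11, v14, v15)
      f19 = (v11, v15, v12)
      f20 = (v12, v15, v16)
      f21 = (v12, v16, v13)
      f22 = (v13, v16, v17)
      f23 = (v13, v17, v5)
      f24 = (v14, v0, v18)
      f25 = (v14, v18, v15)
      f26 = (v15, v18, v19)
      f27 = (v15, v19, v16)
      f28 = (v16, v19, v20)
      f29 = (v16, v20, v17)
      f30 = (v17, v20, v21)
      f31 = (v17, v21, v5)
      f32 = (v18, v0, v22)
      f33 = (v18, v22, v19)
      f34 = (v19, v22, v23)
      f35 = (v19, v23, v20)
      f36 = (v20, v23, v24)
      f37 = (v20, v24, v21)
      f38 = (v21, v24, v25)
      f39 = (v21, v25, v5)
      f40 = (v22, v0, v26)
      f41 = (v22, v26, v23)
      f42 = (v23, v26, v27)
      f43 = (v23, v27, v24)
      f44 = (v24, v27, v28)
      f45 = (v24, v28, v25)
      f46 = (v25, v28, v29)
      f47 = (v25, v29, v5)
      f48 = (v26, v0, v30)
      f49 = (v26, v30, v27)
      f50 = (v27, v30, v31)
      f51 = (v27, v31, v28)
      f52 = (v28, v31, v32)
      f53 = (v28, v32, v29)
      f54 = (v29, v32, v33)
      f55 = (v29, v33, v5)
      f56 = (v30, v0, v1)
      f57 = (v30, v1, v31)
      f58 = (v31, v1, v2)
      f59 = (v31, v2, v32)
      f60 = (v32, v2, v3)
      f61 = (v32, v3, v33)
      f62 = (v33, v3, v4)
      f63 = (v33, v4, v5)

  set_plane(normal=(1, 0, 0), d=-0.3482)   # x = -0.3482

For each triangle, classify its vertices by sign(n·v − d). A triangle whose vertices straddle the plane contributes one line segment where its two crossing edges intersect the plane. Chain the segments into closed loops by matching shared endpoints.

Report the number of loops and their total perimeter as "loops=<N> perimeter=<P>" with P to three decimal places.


Straddling triangles (20 of 64):
  (v10,v0,v14) [++-] → (-0.3482, 0.3482, -1.92002)–(-0.3482, 1.07837, -1.6828)  len=0.7677
  (v10,v14,v11) [+-+] → (-0.3482, 1.07837, -1.6828)–(-0.3482, 1.52963, -1.06169)  len=0.7677
  (v11,v14,v15) [+--] → (-0.3482, 1.52963, -1.06169)–(-0.3482, 1.83397, -0.6428)  len=0.5178
  (v11,v15,v12) [+-+] → (-0.3482, 1.83397, -0.6428)–(-0.3482, 1.83397, 0.322779)  len=0.9656
  (v12,v15,v16) [+--] → (-0.3482, 1.83397, 0.322779)–(-0.3482, 1.83397, 0.6428)  len=0.3200
  (v12,v16,v13) [+-+] → (-0.3482, 1.83397, 0.6428)–(-0.3482, 1.26646, 1.42392)  len=0.9655
  (v13,v16,v17) [+--] → (-0.3482, 1.26646, 1.42392)–(-0.3482, 1.07837, 1.6828)  len=0.3200
  (v13,v17,v5) [+-+] → (-0.3482, 1.07837, 1.6828)–(-0.3482, 0.3482, 1.92002)  len=0.7677
  (v14,v0,v18) [-+-] → (-0.3482, 0.3482, -1.92002)–(-0.3482, 0, -1.96688)  len=0.3513
  (v17,v21,v5) [--+] → (-0.3482, 0, 1.96688)–(-0.3482, 0.3482, 1.92002)  len=0.3513
  (v18,v0,v22) [-+-] → (-0.3482, 0, -1.96688)–(-0.3482, -0.3482, -1.92002)  len=0.3513
  (v21,v25,v5) [--+] → (-0.3482, -0.3482, 1.92002)–(-0.3482, 0, 1.96688)  len=0.3513
  (v22,v0,v26) [-++] → (-0.3482, -0.3482, -1.92002)–(-0.3482, -1.07837, -1.6828)  len=0.7677
  (v22,v26,v23) [-+-] → (-0.3482, -1.07837, -1.6828)–(-0.3482, -1.26646, -1.42392)  len=0.3200
  (v23,v26,v27) [-++] → (-0.3482, -1.26646, -1.42392)–(-0.3482, -1.83397, -0.6428)  len=0.9655
  (v23,v27,v24) [-+-] → (-0.3482, -1.83397, -0.6428)–(-0.3482, -1.83397, -0.322779)  len=0.3200
  (v24,v27,v28) [-++] → (-0.3482, -1.83397, -0.322779)–(-0.3482, -1.83397, 0.6428)  len=0.9656
  (v24,v28,v25) [-+-] → (-0.3482, -1.83397, 0.6428)–(-0.3482, -1.52963, 1.06169)  len=0.5178
  (v25,v28,v29) [-++] → (-0.3482, -1.52963, 1.06169)–(-0.3482, -1.07837, 1.6828)  len=0.7677
  (v25,v29,v5) [-++] → (-0.3482, -1.07837, 1.6828)–(-0.3482, -0.3482, 1.92002)  len=0.7677

Chained into 1 loop(s):
  loop 1: 20 segments, perimeter = 12.1895
Total perimeter = 12.190

loops=1 perimeter=12.190
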